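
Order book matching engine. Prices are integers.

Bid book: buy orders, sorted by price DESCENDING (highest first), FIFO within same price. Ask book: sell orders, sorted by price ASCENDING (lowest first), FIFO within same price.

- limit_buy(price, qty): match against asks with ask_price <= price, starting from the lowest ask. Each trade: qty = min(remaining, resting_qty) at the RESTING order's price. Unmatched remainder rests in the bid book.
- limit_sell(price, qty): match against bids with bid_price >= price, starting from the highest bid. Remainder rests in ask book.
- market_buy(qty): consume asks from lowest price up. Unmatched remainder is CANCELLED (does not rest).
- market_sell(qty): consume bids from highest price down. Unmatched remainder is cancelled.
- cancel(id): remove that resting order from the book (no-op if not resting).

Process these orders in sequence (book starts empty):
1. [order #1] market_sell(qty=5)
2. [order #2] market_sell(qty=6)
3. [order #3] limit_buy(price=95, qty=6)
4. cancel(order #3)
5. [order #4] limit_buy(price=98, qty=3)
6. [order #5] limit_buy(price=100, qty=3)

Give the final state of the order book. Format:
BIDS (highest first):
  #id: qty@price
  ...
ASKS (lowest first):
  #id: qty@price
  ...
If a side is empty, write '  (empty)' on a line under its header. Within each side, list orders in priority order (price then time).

After op 1 [order #1] market_sell(qty=5): fills=none; bids=[-] asks=[-]
After op 2 [order #2] market_sell(qty=6): fills=none; bids=[-] asks=[-]
After op 3 [order #3] limit_buy(price=95, qty=6): fills=none; bids=[#3:6@95] asks=[-]
After op 4 cancel(order #3): fills=none; bids=[-] asks=[-]
After op 5 [order #4] limit_buy(price=98, qty=3): fills=none; bids=[#4:3@98] asks=[-]
After op 6 [order #5] limit_buy(price=100, qty=3): fills=none; bids=[#5:3@100 #4:3@98] asks=[-]

Answer: BIDS (highest first):
  #5: 3@100
  #4: 3@98
ASKS (lowest first):
  (empty)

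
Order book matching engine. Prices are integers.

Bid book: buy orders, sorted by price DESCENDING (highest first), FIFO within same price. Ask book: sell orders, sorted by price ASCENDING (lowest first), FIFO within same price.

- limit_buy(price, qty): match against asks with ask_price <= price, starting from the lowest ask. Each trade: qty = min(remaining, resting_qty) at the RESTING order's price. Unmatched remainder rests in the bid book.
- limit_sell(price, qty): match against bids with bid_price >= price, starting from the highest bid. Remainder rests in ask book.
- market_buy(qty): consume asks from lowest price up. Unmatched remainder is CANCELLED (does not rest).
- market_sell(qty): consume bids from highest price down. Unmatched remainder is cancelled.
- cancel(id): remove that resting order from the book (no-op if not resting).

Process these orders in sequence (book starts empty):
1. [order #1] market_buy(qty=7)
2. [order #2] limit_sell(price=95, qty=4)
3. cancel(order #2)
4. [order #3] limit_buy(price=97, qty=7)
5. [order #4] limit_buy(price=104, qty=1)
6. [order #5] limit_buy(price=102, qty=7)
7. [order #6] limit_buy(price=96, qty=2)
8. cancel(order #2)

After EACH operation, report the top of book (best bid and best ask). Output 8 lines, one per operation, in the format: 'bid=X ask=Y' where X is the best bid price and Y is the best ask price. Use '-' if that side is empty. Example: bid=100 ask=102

After op 1 [order #1] market_buy(qty=7): fills=none; bids=[-] asks=[-]
After op 2 [order #2] limit_sell(price=95, qty=4): fills=none; bids=[-] asks=[#2:4@95]
After op 3 cancel(order #2): fills=none; bids=[-] asks=[-]
After op 4 [order #3] limit_buy(price=97, qty=7): fills=none; bids=[#3:7@97] asks=[-]
After op 5 [order #4] limit_buy(price=104, qty=1): fills=none; bids=[#4:1@104 #3:7@97] asks=[-]
After op 6 [order #5] limit_buy(price=102, qty=7): fills=none; bids=[#4:1@104 #5:7@102 #3:7@97] asks=[-]
After op 7 [order #6] limit_buy(price=96, qty=2): fills=none; bids=[#4:1@104 #5:7@102 #3:7@97 #6:2@96] asks=[-]
After op 8 cancel(order #2): fills=none; bids=[#4:1@104 #5:7@102 #3:7@97 #6:2@96] asks=[-]

Answer: bid=- ask=-
bid=- ask=95
bid=- ask=-
bid=97 ask=-
bid=104 ask=-
bid=104 ask=-
bid=104 ask=-
bid=104 ask=-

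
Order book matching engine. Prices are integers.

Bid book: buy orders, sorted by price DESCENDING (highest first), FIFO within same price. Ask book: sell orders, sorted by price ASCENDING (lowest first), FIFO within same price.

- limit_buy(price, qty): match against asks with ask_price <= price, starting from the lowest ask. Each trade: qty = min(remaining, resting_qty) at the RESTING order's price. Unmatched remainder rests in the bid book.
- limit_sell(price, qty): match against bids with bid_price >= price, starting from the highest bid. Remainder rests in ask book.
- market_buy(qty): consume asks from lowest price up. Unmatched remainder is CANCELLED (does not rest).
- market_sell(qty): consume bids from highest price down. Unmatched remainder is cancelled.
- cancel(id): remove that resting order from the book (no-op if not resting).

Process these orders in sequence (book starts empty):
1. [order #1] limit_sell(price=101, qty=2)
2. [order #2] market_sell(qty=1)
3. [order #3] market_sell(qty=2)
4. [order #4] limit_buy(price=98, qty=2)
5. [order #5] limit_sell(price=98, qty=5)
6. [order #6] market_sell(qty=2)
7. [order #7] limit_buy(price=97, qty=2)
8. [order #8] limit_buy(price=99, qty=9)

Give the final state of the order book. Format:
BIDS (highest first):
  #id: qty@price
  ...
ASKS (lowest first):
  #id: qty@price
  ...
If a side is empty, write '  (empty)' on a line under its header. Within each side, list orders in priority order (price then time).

After op 1 [order #1] limit_sell(price=101, qty=2): fills=none; bids=[-] asks=[#1:2@101]
After op 2 [order #2] market_sell(qty=1): fills=none; bids=[-] asks=[#1:2@101]
After op 3 [order #3] market_sell(qty=2): fills=none; bids=[-] asks=[#1:2@101]
After op 4 [order #4] limit_buy(price=98, qty=2): fills=none; bids=[#4:2@98] asks=[#1:2@101]
After op 5 [order #5] limit_sell(price=98, qty=5): fills=#4x#5:2@98; bids=[-] asks=[#5:3@98 #1:2@101]
After op 6 [order #6] market_sell(qty=2): fills=none; bids=[-] asks=[#5:3@98 #1:2@101]
After op 7 [order #7] limit_buy(price=97, qty=2): fills=none; bids=[#7:2@97] asks=[#5:3@98 #1:2@101]
After op 8 [order #8] limit_buy(price=99, qty=9): fills=#8x#5:3@98; bids=[#8:6@99 #7:2@97] asks=[#1:2@101]

Answer: BIDS (highest first):
  #8: 6@99
  #7: 2@97
ASKS (lowest first):
  #1: 2@101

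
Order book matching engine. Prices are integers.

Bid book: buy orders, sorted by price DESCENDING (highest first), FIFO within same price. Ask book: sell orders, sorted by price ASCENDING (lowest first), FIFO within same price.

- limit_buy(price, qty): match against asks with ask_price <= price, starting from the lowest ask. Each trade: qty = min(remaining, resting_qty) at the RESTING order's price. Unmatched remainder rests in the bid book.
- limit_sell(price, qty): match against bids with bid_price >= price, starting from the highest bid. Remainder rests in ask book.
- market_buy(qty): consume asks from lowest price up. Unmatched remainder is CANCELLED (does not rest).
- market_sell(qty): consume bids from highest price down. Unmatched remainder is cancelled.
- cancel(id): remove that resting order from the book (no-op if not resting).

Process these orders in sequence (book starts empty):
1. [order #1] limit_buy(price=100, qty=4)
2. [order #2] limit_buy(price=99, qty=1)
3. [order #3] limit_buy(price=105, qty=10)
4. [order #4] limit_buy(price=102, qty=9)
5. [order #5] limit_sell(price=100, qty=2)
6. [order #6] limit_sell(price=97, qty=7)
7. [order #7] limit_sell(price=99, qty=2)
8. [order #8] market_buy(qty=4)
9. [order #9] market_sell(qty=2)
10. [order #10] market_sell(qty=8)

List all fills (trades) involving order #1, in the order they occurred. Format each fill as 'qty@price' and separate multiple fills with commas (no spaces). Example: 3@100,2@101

After op 1 [order #1] limit_buy(price=100, qty=4): fills=none; bids=[#1:4@100] asks=[-]
After op 2 [order #2] limit_buy(price=99, qty=1): fills=none; bids=[#1:4@100 #2:1@99] asks=[-]
After op 3 [order #3] limit_buy(price=105, qty=10): fills=none; bids=[#3:10@105 #1:4@100 #2:1@99] asks=[-]
After op 4 [order #4] limit_buy(price=102, qty=9): fills=none; bids=[#3:10@105 #4:9@102 #1:4@100 #2:1@99] asks=[-]
After op 5 [order #5] limit_sell(price=100, qty=2): fills=#3x#5:2@105; bids=[#3:8@105 #4:9@102 #1:4@100 #2:1@99] asks=[-]
After op 6 [order #6] limit_sell(price=97, qty=7): fills=#3x#6:7@105; bids=[#3:1@105 #4:9@102 #1:4@100 #2:1@99] asks=[-]
After op 7 [order #7] limit_sell(price=99, qty=2): fills=#3x#7:1@105 #4x#7:1@102; bids=[#4:8@102 #1:4@100 #2:1@99] asks=[-]
After op 8 [order #8] market_buy(qty=4): fills=none; bids=[#4:8@102 #1:4@100 #2:1@99] asks=[-]
After op 9 [order #9] market_sell(qty=2): fills=#4x#9:2@102; bids=[#4:6@102 #1:4@100 #2:1@99] asks=[-]
After op 10 [order #10] market_sell(qty=8): fills=#4x#10:6@102 #1x#10:2@100; bids=[#1:2@100 #2:1@99] asks=[-]

Answer: 2@100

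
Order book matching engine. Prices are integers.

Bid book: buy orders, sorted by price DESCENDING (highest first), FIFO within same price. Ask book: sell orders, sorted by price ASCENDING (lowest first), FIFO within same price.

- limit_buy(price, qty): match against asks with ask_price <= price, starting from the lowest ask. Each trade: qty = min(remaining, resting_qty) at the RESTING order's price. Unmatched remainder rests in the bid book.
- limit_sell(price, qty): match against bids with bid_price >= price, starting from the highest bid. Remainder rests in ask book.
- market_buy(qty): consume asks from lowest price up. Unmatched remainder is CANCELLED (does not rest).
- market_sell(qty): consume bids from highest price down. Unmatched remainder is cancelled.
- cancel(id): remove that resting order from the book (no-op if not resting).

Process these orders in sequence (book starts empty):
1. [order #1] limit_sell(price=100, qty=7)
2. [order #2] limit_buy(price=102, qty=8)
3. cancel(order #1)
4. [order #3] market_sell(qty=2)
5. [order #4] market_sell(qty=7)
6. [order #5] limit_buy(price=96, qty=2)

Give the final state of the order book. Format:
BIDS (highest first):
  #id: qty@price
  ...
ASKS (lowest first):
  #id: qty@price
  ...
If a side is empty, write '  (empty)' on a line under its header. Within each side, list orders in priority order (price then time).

After op 1 [order #1] limit_sell(price=100, qty=7): fills=none; bids=[-] asks=[#1:7@100]
After op 2 [order #2] limit_buy(price=102, qty=8): fills=#2x#1:7@100; bids=[#2:1@102] asks=[-]
After op 3 cancel(order #1): fills=none; bids=[#2:1@102] asks=[-]
After op 4 [order #3] market_sell(qty=2): fills=#2x#3:1@102; bids=[-] asks=[-]
After op 5 [order #4] market_sell(qty=7): fills=none; bids=[-] asks=[-]
After op 6 [order #5] limit_buy(price=96, qty=2): fills=none; bids=[#5:2@96] asks=[-]

Answer: BIDS (highest first):
  #5: 2@96
ASKS (lowest first):
  (empty)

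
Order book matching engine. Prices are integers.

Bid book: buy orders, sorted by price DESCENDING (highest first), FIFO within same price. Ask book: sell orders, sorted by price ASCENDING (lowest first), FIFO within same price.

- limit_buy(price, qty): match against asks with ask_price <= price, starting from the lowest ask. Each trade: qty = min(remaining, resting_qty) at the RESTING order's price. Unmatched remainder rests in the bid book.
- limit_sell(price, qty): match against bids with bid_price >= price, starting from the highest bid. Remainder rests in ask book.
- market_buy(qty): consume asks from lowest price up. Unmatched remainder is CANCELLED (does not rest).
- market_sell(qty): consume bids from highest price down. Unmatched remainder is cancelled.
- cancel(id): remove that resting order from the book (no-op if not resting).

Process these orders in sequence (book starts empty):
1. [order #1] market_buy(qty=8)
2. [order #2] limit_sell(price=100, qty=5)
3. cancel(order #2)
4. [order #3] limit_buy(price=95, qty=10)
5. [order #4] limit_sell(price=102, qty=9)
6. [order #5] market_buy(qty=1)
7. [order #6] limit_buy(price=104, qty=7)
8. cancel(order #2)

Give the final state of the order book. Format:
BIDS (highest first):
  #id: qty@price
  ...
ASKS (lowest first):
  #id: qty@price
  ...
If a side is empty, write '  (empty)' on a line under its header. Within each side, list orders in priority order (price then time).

Answer: BIDS (highest first):
  #3: 10@95
ASKS (lowest first):
  #4: 1@102

Derivation:
After op 1 [order #1] market_buy(qty=8): fills=none; bids=[-] asks=[-]
After op 2 [order #2] limit_sell(price=100, qty=5): fills=none; bids=[-] asks=[#2:5@100]
After op 3 cancel(order #2): fills=none; bids=[-] asks=[-]
After op 4 [order #3] limit_buy(price=95, qty=10): fills=none; bids=[#3:10@95] asks=[-]
After op 5 [order #4] limit_sell(price=102, qty=9): fills=none; bids=[#3:10@95] asks=[#4:9@102]
After op 6 [order #5] market_buy(qty=1): fills=#5x#4:1@102; bids=[#3:10@95] asks=[#4:8@102]
After op 7 [order #6] limit_buy(price=104, qty=7): fills=#6x#4:7@102; bids=[#3:10@95] asks=[#4:1@102]
After op 8 cancel(order #2): fills=none; bids=[#3:10@95] asks=[#4:1@102]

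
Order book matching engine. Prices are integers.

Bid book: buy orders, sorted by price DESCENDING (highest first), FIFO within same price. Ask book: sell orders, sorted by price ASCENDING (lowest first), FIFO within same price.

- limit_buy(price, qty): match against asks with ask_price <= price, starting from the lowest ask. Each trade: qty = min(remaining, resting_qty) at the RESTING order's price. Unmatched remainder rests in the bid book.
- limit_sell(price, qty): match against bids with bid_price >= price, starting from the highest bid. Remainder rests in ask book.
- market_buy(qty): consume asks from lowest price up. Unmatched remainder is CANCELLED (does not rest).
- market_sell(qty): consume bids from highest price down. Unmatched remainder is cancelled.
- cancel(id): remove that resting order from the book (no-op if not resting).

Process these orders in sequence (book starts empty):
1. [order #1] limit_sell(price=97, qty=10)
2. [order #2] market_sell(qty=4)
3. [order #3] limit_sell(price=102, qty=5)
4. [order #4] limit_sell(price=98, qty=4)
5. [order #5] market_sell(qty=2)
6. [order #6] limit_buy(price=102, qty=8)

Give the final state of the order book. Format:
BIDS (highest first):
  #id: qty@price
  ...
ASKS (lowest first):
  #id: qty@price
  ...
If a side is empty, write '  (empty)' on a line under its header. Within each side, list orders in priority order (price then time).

Answer: BIDS (highest first):
  (empty)
ASKS (lowest first):
  #1: 2@97
  #4: 4@98
  #3: 5@102

Derivation:
After op 1 [order #1] limit_sell(price=97, qty=10): fills=none; bids=[-] asks=[#1:10@97]
After op 2 [order #2] market_sell(qty=4): fills=none; bids=[-] asks=[#1:10@97]
After op 3 [order #3] limit_sell(price=102, qty=5): fills=none; bids=[-] asks=[#1:10@97 #3:5@102]
After op 4 [order #4] limit_sell(price=98, qty=4): fills=none; bids=[-] asks=[#1:10@97 #4:4@98 #3:5@102]
After op 5 [order #5] market_sell(qty=2): fills=none; bids=[-] asks=[#1:10@97 #4:4@98 #3:5@102]
After op 6 [order #6] limit_buy(price=102, qty=8): fills=#6x#1:8@97; bids=[-] asks=[#1:2@97 #4:4@98 #3:5@102]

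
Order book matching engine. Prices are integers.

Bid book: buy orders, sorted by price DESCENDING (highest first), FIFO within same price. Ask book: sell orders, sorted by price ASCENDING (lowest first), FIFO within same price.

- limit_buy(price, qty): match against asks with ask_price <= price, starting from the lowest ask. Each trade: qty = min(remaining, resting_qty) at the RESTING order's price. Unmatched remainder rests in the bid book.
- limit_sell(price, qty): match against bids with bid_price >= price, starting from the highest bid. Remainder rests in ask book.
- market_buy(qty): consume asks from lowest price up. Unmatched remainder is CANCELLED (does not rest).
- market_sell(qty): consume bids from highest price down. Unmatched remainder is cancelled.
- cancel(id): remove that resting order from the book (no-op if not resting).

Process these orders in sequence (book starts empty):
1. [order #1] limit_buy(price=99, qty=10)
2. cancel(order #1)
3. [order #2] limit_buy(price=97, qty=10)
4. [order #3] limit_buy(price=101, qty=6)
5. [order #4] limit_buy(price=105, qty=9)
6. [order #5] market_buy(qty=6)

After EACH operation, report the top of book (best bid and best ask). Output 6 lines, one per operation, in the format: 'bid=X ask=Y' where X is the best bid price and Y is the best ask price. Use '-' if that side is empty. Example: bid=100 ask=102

After op 1 [order #1] limit_buy(price=99, qty=10): fills=none; bids=[#1:10@99] asks=[-]
After op 2 cancel(order #1): fills=none; bids=[-] asks=[-]
After op 3 [order #2] limit_buy(price=97, qty=10): fills=none; bids=[#2:10@97] asks=[-]
After op 4 [order #3] limit_buy(price=101, qty=6): fills=none; bids=[#3:6@101 #2:10@97] asks=[-]
After op 5 [order #4] limit_buy(price=105, qty=9): fills=none; bids=[#4:9@105 #3:6@101 #2:10@97] asks=[-]
After op 6 [order #5] market_buy(qty=6): fills=none; bids=[#4:9@105 #3:6@101 #2:10@97] asks=[-]

Answer: bid=99 ask=-
bid=- ask=-
bid=97 ask=-
bid=101 ask=-
bid=105 ask=-
bid=105 ask=-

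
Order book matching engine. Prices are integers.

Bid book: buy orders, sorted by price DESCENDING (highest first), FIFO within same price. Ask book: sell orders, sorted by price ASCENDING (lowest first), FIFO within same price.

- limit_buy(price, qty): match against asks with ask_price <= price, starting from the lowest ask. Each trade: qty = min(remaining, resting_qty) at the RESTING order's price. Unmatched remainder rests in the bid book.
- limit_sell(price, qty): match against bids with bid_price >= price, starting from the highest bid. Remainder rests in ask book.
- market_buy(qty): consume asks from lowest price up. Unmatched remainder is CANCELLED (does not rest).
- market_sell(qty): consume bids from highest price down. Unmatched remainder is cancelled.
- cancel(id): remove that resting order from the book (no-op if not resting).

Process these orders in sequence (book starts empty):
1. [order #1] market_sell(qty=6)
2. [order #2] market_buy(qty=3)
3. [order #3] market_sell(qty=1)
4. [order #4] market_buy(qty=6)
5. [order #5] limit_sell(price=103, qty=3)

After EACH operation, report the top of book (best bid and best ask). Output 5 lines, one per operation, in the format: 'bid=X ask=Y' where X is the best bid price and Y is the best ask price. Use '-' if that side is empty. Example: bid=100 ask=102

Answer: bid=- ask=-
bid=- ask=-
bid=- ask=-
bid=- ask=-
bid=- ask=103

Derivation:
After op 1 [order #1] market_sell(qty=6): fills=none; bids=[-] asks=[-]
After op 2 [order #2] market_buy(qty=3): fills=none; bids=[-] asks=[-]
After op 3 [order #3] market_sell(qty=1): fills=none; bids=[-] asks=[-]
After op 4 [order #4] market_buy(qty=6): fills=none; bids=[-] asks=[-]
After op 5 [order #5] limit_sell(price=103, qty=3): fills=none; bids=[-] asks=[#5:3@103]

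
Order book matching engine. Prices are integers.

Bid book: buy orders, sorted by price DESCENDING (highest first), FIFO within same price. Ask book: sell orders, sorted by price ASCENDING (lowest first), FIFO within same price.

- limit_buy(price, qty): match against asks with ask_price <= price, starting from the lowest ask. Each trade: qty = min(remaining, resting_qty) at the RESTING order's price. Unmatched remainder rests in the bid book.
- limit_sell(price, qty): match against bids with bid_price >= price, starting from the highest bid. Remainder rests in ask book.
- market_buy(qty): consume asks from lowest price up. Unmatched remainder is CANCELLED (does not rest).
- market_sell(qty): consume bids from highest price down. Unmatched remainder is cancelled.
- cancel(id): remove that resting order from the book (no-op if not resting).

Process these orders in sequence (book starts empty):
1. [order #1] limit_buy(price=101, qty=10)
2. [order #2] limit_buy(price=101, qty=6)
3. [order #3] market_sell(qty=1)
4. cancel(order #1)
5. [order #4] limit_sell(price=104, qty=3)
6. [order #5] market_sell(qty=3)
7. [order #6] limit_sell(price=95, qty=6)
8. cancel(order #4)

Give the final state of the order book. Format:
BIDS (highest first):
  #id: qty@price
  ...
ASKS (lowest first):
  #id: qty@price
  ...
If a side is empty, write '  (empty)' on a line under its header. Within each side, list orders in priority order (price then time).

After op 1 [order #1] limit_buy(price=101, qty=10): fills=none; bids=[#1:10@101] asks=[-]
After op 2 [order #2] limit_buy(price=101, qty=6): fills=none; bids=[#1:10@101 #2:6@101] asks=[-]
After op 3 [order #3] market_sell(qty=1): fills=#1x#3:1@101; bids=[#1:9@101 #2:6@101] asks=[-]
After op 4 cancel(order #1): fills=none; bids=[#2:6@101] asks=[-]
After op 5 [order #4] limit_sell(price=104, qty=3): fills=none; bids=[#2:6@101] asks=[#4:3@104]
After op 6 [order #5] market_sell(qty=3): fills=#2x#5:3@101; bids=[#2:3@101] asks=[#4:3@104]
After op 7 [order #6] limit_sell(price=95, qty=6): fills=#2x#6:3@101; bids=[-] asks=[#6:3@95 #4:3@104]
After op 8 cancel(order #4): fills=none; bids=[-] asks=[#6:3@95]

Answer: BIDS (highest first):
  (empty)
ASKS (lowest first):
  #6: 3@95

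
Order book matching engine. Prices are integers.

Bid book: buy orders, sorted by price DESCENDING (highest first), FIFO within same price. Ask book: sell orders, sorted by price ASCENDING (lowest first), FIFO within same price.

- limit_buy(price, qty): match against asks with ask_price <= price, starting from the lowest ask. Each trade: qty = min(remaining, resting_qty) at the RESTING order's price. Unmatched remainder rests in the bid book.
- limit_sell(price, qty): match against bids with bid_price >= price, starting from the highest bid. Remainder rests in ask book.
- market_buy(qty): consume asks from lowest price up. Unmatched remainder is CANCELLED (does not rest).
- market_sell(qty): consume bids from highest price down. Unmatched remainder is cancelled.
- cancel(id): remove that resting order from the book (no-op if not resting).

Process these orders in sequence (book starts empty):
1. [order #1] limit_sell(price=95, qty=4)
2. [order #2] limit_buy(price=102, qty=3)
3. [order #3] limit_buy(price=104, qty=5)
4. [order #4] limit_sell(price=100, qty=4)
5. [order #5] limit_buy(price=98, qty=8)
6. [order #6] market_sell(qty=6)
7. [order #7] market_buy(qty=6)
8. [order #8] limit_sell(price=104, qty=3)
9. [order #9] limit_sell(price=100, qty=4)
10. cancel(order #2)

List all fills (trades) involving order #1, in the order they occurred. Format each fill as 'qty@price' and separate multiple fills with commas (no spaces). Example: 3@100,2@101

After op 1 [order #1] limit_sell(price=95, qty=4): fills=none; bids=[-] asks=[#1:4@95]
After op 2 [order #2] limit_buy(price=102, qty=3): fills=#2x#1:3@95; bids=[-] asks=[#1:1@95]
After op 3 [order #3] limit_buy(price=104, qty=5): fills=#3x#1:1@95; bids=[#3:4@104] asks=[-]
After op 4 [order #4] limit_sell(price=100, qty=4): fills=#3x#4:4@104; bids=[-] asks=[-]
After op 5 [order #5] limit_buy(price=98, qty=8): fills=none; bids=[#5:8@98] asks=[-]
After op 6 [order #6] market_sell(qty=6): fills=#5x#6:6@98; bids=[#5:2@98] asks=[-]
After op 7 [order #7] market_buy(qty=6): fills=none; bids=[#5:2@98] asks=[-]
After op 8 [order #8] limit_sell(price=104, qty=3): fills=none; bids=[#5:2@98] asks=[#8:3@104]
After op 9 [order #9] limit_sell(price=100, qty=4): fills=none; bids=[#5:2@98] asks=[#9:4@100 #8:3@104]
After op 10 cancel(order #2): fills=none; bids=[#5:2@98] asks=[#9:4@100 #8:3@104]

Answer: 3@95,1@95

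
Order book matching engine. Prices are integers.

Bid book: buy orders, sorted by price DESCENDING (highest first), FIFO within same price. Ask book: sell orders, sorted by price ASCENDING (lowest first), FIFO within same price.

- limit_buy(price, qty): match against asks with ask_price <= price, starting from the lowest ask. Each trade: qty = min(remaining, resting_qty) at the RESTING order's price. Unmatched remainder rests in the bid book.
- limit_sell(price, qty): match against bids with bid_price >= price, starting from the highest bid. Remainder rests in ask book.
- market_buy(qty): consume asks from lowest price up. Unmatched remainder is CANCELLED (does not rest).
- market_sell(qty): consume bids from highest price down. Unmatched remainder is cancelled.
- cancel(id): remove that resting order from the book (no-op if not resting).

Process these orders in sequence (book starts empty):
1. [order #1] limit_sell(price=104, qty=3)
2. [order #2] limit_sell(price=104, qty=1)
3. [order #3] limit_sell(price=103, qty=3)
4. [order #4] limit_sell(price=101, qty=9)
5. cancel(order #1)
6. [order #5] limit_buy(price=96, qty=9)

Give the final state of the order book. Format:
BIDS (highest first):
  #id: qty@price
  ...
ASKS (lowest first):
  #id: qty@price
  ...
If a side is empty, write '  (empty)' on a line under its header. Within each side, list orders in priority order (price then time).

After op 1 [order #1] limit_sell(price=104, qty=3): fills=none; bids=[-] asks=[#1:3@104]
After op 2 [order #2] limit_sell(price=104, qty=1): fills=none; bids=[-] asks=[#1:3@104 #2:1@104]
After op 3 [order #3] limit_sell(price=103, qty=3): fills=none; bids=[-] asks=[#3:3@103 #1:3@104 #2:1@104]
After op 4 [order #4] limit_sell(price=101, qty=9): fills=none; bids=[-] asks=[#4:9@101 #3:3@103 #1:3@104 #2:1@104]
After op 5 cancel(order #1): fills=none; bids=[-] asks=[#4:9@101 #3:3@103 #2:1@104]
After op 6 [order #5] limit_buy(price=96, qty=9): fills=none; bids=[#5:9@96] asks=[#4:9@101 #3:3@103 #2:1@104]

Answer: BIDS (highest first):
  #5: 9@96
ASKS (lowest first):
  #4: 9@101
  #3: 3@103
  #2: 1@104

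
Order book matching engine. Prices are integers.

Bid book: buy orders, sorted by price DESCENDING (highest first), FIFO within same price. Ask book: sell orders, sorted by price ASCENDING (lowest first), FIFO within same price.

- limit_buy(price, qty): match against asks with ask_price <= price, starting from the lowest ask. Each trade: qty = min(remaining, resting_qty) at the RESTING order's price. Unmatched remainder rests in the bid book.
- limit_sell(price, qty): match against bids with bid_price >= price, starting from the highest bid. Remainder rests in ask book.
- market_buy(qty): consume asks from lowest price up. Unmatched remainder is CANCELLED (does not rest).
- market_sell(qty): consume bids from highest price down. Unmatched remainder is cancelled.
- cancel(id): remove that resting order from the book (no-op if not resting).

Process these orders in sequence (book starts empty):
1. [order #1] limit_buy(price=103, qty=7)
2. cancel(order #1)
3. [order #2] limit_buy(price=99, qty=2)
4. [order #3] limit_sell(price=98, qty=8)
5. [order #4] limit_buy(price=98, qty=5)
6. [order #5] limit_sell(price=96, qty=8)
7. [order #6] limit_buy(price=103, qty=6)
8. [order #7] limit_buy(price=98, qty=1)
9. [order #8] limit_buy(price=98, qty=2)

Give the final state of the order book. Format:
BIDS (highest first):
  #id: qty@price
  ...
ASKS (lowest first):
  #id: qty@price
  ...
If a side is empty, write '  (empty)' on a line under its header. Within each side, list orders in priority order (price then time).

Answer: BIDS (highest first):
  (empty)
ASKS (lowest first):
  (empty)

Derivation:
After op 1 [order #1] limit_buy(price=103, qty=7): fills=none; bids=[#1:7@103] asks=[-]
After op 2 cancel(order #1): fills=none; bids=[-] asks=[-]
After op 3 [order #2] limit_buy(price=99, qty=2): fills=none; bids=[#2:2@99] asks=[-]
After op 4 [order #3] limit_sell(price=98, qty=8): fills=#2x#3:2@99; bids=[-] asks=[#3:6@98]
After op 5 [order #4] limit_buy(price=98, qty=5): fills=#4x#3:5@98; bids=[-] asks=[#3:1@98]
After op 6 [order #5] limit_sell(price=96, qty=8): fills=none; bids=[-] asks=[#5:8@96 #3:1@98]
After op 7 [order #6] limit_buy(price=103, qty=6): fills=#6x#5:6@96; bids=[-] asks=[#5:2@96 #3:1@98]
After op 8 [order #7] limit_buy(price=98, qty=1): fills=#7x#5:1@96; bids=[-] asks=[#5:1@96 #3:1@98]
After op 9 [order #8] limit_buy(price=98, qty=2): fills=#8x#5:1@96 #8x#3:1@98; bids=[-] asks=[-]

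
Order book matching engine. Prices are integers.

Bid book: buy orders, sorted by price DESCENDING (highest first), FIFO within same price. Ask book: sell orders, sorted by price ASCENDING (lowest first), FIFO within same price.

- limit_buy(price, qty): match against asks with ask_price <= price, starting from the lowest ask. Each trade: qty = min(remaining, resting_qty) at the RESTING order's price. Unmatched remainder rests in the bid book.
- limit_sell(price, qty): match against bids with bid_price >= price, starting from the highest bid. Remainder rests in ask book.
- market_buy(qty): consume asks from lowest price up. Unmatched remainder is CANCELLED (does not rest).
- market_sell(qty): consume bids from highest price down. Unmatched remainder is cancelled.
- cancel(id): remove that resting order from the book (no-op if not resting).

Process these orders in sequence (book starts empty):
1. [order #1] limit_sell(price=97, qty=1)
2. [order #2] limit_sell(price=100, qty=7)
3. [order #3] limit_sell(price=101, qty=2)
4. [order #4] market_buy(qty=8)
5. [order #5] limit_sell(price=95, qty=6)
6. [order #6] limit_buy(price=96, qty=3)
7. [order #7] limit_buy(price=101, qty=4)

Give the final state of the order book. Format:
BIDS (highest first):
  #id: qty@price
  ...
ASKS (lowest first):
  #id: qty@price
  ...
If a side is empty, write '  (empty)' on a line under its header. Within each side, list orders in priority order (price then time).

After op 1 [order #1] limit_sell(price=97, qty=1): fills=none; bids=[-] asks=[#1:1@97]
After op 2 [order #2] limit_sell(price=100, qty=7): fills=none; bids=[-] asks=[#1:1@97 #2:7@100]
After op 3 [order #3] limit_sell(price=101, qty=2): fills=none; bids=[-] asks=[#1:1@97 #2:7@100 #3:2@101]
After op 4 [order #4] market_buy(qty=8): fills=#4x#1:1@97 #4x#2:7@100; bids=[-] asks=[#3:2@101]
After op 5 [order #5] limit_sell(price=95, qty=6): fills=none; bids=[-] asks=[#5:6@95 #3:2@101]
After op 6 [order #6] limit_buy(price=96, qty=3): fills=#6x#5:3@95; bids=[-] asks=[#5:3@95 #3:2@101]
After op 7 [order #7] limit_buy(price=101, qty=4): fills=#7x#5:3@95 #7x#3:1@101; bids=[-] asks=[#3:1@101]

Answer: BIDS (highest first):
  (empty)
ASKS (lowest first):
  #3: 1@101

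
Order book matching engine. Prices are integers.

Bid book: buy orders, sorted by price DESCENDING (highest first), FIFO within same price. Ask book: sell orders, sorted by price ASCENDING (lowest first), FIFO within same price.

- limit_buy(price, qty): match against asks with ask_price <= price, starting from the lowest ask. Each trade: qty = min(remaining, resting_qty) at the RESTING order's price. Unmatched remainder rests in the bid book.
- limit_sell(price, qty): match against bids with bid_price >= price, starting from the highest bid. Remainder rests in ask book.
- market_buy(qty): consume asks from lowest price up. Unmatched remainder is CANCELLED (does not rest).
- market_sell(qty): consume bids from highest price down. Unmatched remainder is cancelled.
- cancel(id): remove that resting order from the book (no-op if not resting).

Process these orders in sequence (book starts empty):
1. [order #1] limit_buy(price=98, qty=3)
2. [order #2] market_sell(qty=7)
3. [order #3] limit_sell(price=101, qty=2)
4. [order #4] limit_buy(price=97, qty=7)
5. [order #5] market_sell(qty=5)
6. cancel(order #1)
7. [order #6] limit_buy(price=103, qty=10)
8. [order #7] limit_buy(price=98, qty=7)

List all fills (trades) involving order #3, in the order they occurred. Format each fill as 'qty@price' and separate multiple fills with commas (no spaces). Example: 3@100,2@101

After op 1 [order #1] limit_buy(price=98, qty=3): fills=none; bids=[#1:3@98] asks=[-]
After op 2 [order #2] market_sell(qty=7): fills=#1x#2:3@98; bids=[-] asks=[-]
After op 3 [order #3] limit_sell(price=101, qty=2): fills=none; bids=[-] asks=[#3:2@101]
After op 4 [order #4] limit_buy(price=97, qty=7): fills=none; bids=[#4:7@97] asks=[#3:2@101]
After op 5 [order #5] market_sell(qty=5): fills=#4x#5:5@97; bids=[#4:2@97] asks=[#3:2@101]
After op 6 cancel(order #1): fills=none; bids=[#4:2@97] asks=[#3:2@101]
After op 7 [order #6] limit_buy(price=103, qty=10): fills=#6x#3:2@101; bids=[#6:8@103 #4:2@97] asks=[-]
After op 8 [order #7] limit_buy(price=98, qty=7): fills=none; bids=[#6:8@103 #7:7@98 #4:2@97] asks=[-]

Answer: 2@101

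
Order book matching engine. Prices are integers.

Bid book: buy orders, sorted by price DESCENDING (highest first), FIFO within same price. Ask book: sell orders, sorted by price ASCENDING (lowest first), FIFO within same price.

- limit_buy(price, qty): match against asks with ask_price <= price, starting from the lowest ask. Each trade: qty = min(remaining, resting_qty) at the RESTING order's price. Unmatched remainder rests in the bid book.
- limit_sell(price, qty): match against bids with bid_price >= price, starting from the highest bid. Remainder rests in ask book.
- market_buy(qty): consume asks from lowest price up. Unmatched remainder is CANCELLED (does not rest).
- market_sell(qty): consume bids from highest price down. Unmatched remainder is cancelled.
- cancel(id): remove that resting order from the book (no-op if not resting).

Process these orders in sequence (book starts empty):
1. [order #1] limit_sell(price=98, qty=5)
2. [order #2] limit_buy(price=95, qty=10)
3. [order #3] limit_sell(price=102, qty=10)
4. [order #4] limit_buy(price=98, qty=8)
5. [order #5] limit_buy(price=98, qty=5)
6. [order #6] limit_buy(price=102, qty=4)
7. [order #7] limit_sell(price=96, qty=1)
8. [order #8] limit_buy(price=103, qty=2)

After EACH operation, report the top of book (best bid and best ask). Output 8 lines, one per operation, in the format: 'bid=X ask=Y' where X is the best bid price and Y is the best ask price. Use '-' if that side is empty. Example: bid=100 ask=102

Answer: bid=- ask=98
bid=95 ask=98
bid=95 ask=98
bid=98 ask=102
bid=98 ask=102
bid=98 ask=102
bid=98 ask=102
bid=98 ask=102

Derivation:
After op 1 [order #1] limit_sell(price=98, qty=5): fills=none; bids=[-] asks=[#1:5@98]
After op 2 [order #2] limit_buy(price=95, qty=10): fills=none; bids=[#2:10@95] asks=[#1:5@98]
After op 3 [order #3] limit_sell(price=102, qty=10): fills=none; bids=[#2:10@95] asks=[#1:5@98 #3:10@102]
After op 4 [order #4] limit_buy(price=98, qty=8): fills=#4x#1:5@98; bids=[#4:3@98 #2:10@95] asks=[#3:10@102]
After op 5 [order #5] limit_buy(price=98, qty=5): fills=none; bids=[#4:3@98 #5:5@98 #2:10@95] asks=[#3:10@102]
After op 6 [order #6] limit_buy(price=102, qty=4): fills=#6x#3:4@102; bids=[#4:3@98 #5:5@98 #2:10@95] asks=[#3:6@102]
After op 7 [order #7] limit_sell(price=96, qty=1): fills=#4x#7:1@98; bids=[#4:2@98 #5:5@98 #2:10@95] asks=[#3:6@102]
After op 8 [order #8] limit_buy(price=103, qty=2): fills=#8x#3:2@102; bids=[#4:2@98 #5:5@98 #2:10@95] asks=[#3:4@102]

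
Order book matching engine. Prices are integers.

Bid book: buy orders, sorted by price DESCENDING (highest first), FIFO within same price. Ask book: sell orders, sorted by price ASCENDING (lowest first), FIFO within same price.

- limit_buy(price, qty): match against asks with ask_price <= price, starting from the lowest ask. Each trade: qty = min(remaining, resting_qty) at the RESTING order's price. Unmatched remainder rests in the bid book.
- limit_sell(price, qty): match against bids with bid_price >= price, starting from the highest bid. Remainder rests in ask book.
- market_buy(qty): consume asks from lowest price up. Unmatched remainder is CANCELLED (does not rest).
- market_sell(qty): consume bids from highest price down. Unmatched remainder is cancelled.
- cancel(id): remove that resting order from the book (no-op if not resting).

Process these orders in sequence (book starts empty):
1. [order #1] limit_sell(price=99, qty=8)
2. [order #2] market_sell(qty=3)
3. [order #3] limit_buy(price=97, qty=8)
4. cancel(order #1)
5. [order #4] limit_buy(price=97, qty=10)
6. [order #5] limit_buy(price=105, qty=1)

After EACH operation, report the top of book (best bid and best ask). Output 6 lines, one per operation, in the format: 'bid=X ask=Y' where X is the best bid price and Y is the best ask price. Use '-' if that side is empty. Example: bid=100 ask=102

Answer: bid=- ask=99
bid=- ask=99
bid=97 ask=99
bid=97 ask=-
bid=97 ask=-
bid=105 ask=-

Derivation:
After op 1 [order #1] limit_sell(price=99, qty=8): fills=none; bids=[-] asks=[#1:8@99]
After op 2 [order #2] market_sell(qty=3): fills=none; bids=[-] asks=[#1:8@99]
After op 3 [order #3] limit_buy(price=97, qty=8): fills=none; bids=[#3:8@97] asks=[#1:8@99]
After op 4 cancel(order #1): fills=none; bids=[#3:8@97] asks=[-]
After op 5 [order #4] limit_buy(price=97, qty=10): fills=none; bids=[#3:8@97 #4:10@97] asks=[-]
After op 6 [order #5] limit_buy(price=105, qty=1): fills=none; bids=[#5:1@105 #3:8@97 #4:10@97] asks=[-]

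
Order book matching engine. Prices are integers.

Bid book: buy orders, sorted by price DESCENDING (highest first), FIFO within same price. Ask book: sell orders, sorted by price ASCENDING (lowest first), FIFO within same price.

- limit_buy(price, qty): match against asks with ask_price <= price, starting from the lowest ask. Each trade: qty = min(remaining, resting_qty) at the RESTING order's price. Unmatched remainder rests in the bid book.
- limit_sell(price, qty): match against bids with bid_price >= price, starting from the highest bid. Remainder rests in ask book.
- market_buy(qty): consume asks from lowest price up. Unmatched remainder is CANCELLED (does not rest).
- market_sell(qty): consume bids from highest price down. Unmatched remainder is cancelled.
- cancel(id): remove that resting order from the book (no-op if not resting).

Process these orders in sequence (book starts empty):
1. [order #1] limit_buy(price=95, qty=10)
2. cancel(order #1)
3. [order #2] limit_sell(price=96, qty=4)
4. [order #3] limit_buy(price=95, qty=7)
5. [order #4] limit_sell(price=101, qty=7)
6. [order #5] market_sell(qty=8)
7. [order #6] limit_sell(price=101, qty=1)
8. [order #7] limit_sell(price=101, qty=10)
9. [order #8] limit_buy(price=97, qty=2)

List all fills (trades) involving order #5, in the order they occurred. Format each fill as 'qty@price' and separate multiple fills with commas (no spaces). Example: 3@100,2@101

Answer: 7@95

Derivation:
After op 1 [order #1] limit_buy(price=95, qty=10): fills=none; bids=[#1:10@95] asks=[-]
After op 2 cancel(order #1): fills=none; bids=[-] asks=[-]
After op 3 [order #2] limit_sell(price=96, qty=4): fills=none; bids=[-] asks=[#2:4@96]
After op 4 [order #3] limit_buy(price=95, qty=7): fills=none; bids=[#3:7@95] asks=[#2:4@96]
After op 5 [order #4] limit_sell(price=101, qty=7): fills=none; bids=[#3:7@95] asks=[#2:4@96 #4:7@101]
After op 6 [order #5] market_sell(qty=8): fills=#3x#5:7@95; bids=[-] asks=[#2:4@96 #4:7@101]
After op 7 [order #6] limit_sell(price=101, qty=1): fills=none; bids=[-] asks=[#2:4@96 #4:7@101 #6:1@101]
After op 8 [order #7] limit_sell(price=101, qty=10): fills=none; bids=[-] asks=[#2:4@96 #4:7@101 #6:1@101 #7:10@101]
After op 9 [order #8] limit_buy(price=97, qty=2): fills=#8x#2:2@96; bids=[-] asks=[#2:2@96 #4:7@101 #6:1@101 #7:10@101]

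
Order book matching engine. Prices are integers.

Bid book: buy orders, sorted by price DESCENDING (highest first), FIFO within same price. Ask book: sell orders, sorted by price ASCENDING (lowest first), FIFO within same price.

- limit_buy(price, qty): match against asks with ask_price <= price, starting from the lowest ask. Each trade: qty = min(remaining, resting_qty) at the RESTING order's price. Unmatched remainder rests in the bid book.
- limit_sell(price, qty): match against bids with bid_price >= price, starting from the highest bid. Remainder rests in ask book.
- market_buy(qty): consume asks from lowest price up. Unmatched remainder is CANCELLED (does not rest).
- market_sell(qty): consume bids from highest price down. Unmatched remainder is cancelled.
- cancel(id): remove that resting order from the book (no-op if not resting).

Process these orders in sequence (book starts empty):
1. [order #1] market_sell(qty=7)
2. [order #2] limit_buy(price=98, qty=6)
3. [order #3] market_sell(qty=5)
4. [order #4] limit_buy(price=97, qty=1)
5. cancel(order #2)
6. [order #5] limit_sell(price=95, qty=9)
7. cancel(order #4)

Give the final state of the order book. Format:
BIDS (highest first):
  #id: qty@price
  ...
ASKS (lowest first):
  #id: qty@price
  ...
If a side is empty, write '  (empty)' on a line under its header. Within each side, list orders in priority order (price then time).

Answer: BIDS (highest first):
  (empty)
ASKS (lowest first):
  #5: 8@95

Derivation:
After op 1 [order #1] market_sell(qty=7): fills=none; bids=[-] asks=[-]
After op 2 [order #2] limit_buy(price=98, qty=6): fills=none; bids=[#2:6@98] asks=[-]
After op 3 [order #3] market_sell(qty=5): fills=#2x#3:5@98; bids=[#2:1@98] asks=[-]
After op 4 [order #4] limit_buy(price=97, qty=1): fills=none; bids=[#2:1@98 #4:1@97] asks=[-]
After op 5 cancel(order #2): fills=none; bids=[#4:1@97] asks=[-]
After op 6 [order #5] limit_sell(price=95, qty=9): fills=#4x#5:1@97; bids=[-] asks=[#5:8@95]
After op 7 cancel(order #4): fills=none; bids=[-] asks=[#5:8@95]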